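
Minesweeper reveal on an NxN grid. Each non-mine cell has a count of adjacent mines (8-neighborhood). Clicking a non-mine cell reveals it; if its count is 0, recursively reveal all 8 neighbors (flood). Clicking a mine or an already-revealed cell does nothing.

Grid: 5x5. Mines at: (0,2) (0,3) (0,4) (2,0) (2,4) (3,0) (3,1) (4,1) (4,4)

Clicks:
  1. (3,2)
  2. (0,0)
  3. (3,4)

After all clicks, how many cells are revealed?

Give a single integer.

Answer: 6

Derivation:
Click 1 (3,2) count=2: revealed 1 new [(3,2)] -> total=1
Click 2 (0,0) count=0: revealed 4 new [(0,0) (0,1) (1,0) (1,1)] -> total=5
Click 3 (3,4) count=2: revealed 1 new [(3,4)] -> total=6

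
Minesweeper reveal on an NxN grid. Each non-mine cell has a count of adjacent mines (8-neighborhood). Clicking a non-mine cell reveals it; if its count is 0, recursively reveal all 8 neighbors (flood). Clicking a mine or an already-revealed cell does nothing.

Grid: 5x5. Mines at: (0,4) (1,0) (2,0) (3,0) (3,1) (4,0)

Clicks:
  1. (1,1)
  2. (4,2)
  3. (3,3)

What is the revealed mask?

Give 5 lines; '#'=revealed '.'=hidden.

Click 1 (1,1) count=2: revealed 1 new [(1,1)] -> total=1
Click 2 (4,2) count=1: revealed 1 new [(4,2)] -> total=2
Click 3 (3,3) count=0: revealed 15 new [(0,1) (0,2) (0,3) (1,2) (1,3) (1,4) (2,1) (2,2) (2,3) (2,4) (3,2) (3,3) (3,4) (4,3) (4,4)] -> total=17

Answer: .###.
.####
.####
..###
..###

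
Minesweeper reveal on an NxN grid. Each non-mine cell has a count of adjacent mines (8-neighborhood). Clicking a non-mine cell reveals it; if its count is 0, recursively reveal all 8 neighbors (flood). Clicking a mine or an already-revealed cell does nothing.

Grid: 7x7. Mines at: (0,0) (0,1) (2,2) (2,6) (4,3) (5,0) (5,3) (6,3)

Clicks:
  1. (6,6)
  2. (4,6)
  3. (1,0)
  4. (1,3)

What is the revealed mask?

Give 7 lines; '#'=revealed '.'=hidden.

Answer: .......
#..#...
.......
....###
....###
....###
....###

Derivation:
Click 1 (6,6) count=0: revealed 12 new [(3,4) (3,5) (3,6) (4,4) (4,5) (4,6) (5,4) (5,5) (5,6) (6,4) (6,5) (6,6)] -> total=12
Click 2 (4,6) count=0: revealed 0 new [(none)] -> total=12
Click 3 (1,0) count=2: revealed 1 new [(1,0)] -> total=13
Click 4 (1,3) count=1: revealed 1 new [(1,3)] -> total=14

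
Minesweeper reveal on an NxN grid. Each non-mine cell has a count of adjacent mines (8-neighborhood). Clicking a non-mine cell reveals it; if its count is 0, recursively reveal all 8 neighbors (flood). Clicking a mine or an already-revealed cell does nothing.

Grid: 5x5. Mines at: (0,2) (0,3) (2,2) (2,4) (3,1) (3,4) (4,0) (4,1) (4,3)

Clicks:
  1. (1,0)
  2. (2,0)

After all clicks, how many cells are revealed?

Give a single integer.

Answer: 6

Derivation:
Click 1 (1,0) count=0: revealed 6 new [(0,0) (0,1) (1,0) (1,1) (2,0) (2,1)] -> total=6
Click 2 (2,0) count=1: revealed 0 new [(none)] -> total=6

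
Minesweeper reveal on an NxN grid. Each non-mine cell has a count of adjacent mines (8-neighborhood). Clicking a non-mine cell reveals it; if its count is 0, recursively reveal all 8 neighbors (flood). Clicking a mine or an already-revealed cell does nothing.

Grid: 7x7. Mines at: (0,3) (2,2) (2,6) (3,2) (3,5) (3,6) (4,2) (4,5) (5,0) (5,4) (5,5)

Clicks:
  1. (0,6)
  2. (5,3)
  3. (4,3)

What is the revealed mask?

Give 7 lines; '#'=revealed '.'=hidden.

Answer: ....###
....###
.......
.......
...#...
...#...
.......

Derivation:
Click 1 (0,6) count=0: revealed 6 new [(0,4) (0,5) (0,6) (1,4) (1,5) (1,6)] -> total=6
Click 2 (5,3) count=2: revealed 1 new [(5,3)] -> total=7
Click 3 (4,3) count=3: revealed 1 new [(4,3)] -> total=8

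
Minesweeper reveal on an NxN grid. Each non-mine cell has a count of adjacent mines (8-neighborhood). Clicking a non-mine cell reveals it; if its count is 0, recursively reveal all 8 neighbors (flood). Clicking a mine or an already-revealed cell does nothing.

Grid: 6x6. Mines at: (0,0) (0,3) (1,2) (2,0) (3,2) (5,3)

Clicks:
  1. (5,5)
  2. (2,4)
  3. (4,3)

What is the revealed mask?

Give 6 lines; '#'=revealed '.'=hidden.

Answer: ....##
...###
...###
...###
...###
....##

Derivation:
Click 1 (5,5) count=0: revealed 16 new [(0,4) (0,5) (1,3) (1,4) (1,5) (2,3) (2,4) (2,5) (3,3) (3,4) (3,5) (4,3) (4,4) (4,5) (5,4) (5,5)] -> total=16
Click 2 (2,4) count=0: revealed 0 new [(none)] -> total=16
Click 3 (4,3) count=2: revealed 0 new [(none)] -> total=16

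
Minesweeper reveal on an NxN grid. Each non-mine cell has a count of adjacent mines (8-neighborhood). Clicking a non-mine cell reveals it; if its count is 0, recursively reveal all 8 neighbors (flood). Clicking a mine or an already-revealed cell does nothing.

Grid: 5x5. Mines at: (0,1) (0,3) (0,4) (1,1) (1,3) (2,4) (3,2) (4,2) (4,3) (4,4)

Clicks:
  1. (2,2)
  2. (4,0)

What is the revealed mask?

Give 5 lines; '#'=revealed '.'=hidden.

Click 1 (2,2) count=3: revealed 1 new [(2,2)] -> total=1
Click 2 (4,0) count=0: revealed 6 new [(2,0) (2,1) (3,0) (3,1) (4,0) (4,1)] -> total=7

Answer: .....
.....
###..
##...
##...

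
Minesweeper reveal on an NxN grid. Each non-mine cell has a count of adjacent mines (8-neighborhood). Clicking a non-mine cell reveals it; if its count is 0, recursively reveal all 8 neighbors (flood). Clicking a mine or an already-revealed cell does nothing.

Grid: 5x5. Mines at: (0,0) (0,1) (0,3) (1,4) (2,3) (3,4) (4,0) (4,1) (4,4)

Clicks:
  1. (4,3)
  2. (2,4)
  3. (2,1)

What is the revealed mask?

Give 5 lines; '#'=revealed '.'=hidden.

Click 1 (4,3) count=2: revealed 1 new [(4,3)] -> total=1
Click 2 (2,4) count=3: revealed 1 new [(2,4)] -> total=2
Click 3 (2,1) count=0: revealed 9 new [(1,0) (1,1) (1,2) (2,0) (2,1) (2,2) (3,0) (3,1) (3,2)] -> total=11

Answer: .....
###..
###.#
###..
...#.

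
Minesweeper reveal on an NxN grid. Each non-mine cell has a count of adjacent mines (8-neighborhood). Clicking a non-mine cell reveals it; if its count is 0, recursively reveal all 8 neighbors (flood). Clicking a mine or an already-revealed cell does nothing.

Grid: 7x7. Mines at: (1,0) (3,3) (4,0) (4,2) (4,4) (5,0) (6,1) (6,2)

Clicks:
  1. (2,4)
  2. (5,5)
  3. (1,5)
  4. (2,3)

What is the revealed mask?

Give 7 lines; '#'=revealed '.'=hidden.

Answer: .######
.######
.######
....###
.....##
...####
...####

Derivation:
Click 1 (2,4) count=1: revealed 1 new [(2,4)] -> total=1
Click 2 (5,5) count=1: revealed 1 new [(5,5)] -> total=2
Click 3 (1,5) count=0: revealed 29 new [(0,1) (0,2) (0,3) (0,4) (0,5) (0,6) (1,1) (1,2) (1,3) (1,4) (1,5) (1,6) (2,1) (2,2) (2,3) (2,5) (2,6) (3,4) (3,5) (3,6) (4,5) (4,6) (5,3) (5,4) (5,6) (6,3) (6,4) (6,5) (6,6)] -> total=31
Click 4 (2,3) count=1: revealed 0 new [(none)] -> total=31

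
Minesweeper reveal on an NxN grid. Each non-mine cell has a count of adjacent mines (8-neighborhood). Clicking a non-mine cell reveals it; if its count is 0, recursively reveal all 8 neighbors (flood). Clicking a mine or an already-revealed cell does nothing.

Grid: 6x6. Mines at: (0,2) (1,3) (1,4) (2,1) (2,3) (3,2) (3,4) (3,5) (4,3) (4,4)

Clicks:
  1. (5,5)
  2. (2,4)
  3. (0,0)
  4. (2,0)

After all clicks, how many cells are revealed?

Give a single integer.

Answer: 7

Derivation:
Click 1 (5,5) count=1: revealed 1 new [(5,5)] -> total=1
Click 2 (2,4) count=5: revealed 1 new [(2,4)] -> total=2
Click 3 (0,0) count=0: revealed 4 new [(0,0) (0,1) (1,0) (1,1)] -> total=6
Click 4 (2,0) count=1: revealed 1 new [(2,0)] -> total=7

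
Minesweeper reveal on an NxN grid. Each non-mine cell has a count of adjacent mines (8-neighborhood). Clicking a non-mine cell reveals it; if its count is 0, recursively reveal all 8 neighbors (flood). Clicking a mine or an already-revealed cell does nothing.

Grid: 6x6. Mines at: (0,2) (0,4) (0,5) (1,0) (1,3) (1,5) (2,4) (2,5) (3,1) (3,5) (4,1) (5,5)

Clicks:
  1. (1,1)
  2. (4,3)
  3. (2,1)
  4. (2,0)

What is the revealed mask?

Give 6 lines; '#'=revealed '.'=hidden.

Click 1 (1,1) count=2: revealed 1 new [(1,1)] -> total=1
Click 2 (4,3) count=0: revealed 9 new [(3,2) (3,3) (3,4) (4,2) (4,3) (4,4) (5,2) (5,3) (5,4)] -> total=10
Click 3 (2,1) count=2: revealed 1 new [(2,1)] -> total=11
Click 4 (2,0) count=2: revealed 1 new [(2,0)] -> total=12

Answer: ......
.#....
##....
..###.
..###.
..###.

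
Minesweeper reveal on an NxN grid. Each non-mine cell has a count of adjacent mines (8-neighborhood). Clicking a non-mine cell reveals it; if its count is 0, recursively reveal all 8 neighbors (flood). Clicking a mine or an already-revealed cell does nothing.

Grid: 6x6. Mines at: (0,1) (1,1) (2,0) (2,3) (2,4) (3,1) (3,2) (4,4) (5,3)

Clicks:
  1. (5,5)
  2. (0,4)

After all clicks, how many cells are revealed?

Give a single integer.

Answer: 9

Derivation:
Click 1 (5,5) count=1: revealed 1 new [(5,5)] -> total=1
Click 2 (0,4) count=0: revealed 8 new [(0,2) (0,3) (0,4) (0,5) (1,2) (1,3) (1,4) (1,5)] -> total=9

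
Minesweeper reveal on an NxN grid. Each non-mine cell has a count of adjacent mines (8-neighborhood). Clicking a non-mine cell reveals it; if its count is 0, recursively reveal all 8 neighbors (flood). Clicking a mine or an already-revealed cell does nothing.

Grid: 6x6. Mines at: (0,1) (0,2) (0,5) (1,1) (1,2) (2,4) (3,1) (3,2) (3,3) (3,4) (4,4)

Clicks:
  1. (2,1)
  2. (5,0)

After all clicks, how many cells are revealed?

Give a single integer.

Answer: 9

Derivation:
Click 1 (2,1) count=4: revealed 1 new [(2,1)] -> total=1
Click 2 (5,0) count=0: revealed 8 new [(4,0) (4,1) (4,2) (4,3) (5,0) (5,1) (5,2) (5,3)] -> total=9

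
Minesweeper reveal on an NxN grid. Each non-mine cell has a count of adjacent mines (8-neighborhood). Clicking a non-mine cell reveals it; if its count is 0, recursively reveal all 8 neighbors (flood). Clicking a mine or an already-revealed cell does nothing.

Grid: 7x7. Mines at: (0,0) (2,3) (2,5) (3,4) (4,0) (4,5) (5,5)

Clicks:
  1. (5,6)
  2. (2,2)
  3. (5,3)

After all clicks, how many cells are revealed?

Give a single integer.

Click 1 (5,6) count=2: revealed 1 new [(5,6)] -> total=1
Click 2 (2,2) count=1: revealed 1 new [(2,2)] -> total=2
Click 3 (5,3) count=0: revealed 17 new [(3,1) (3,2) (3,3) (4,1) (4,2) (4,3) (4,4) (5,0) (5,1) (5,2) (5,3) (5,4) (6,0) (6,1) (6,2) (6,3) (6,4)] -> total=19

Answer: 19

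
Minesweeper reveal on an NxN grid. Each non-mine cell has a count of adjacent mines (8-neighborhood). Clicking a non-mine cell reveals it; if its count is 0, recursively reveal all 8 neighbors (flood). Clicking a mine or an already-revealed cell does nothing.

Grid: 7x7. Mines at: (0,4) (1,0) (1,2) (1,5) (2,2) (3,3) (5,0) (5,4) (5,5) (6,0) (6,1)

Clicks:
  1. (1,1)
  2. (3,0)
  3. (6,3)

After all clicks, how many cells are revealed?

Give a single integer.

Click 1 (1,1) count=3: revealed 1 new [(1,1)] -> total=1
Click 2 (3,0) count=0: revealed 6 new [(2,0) (2,1) (3,0) (3,1) (4,0) (4,1)] -> total=7
Click 3 (6,3) count=1: revealed 1 new [(6,3)] -> total=8

Answer: 8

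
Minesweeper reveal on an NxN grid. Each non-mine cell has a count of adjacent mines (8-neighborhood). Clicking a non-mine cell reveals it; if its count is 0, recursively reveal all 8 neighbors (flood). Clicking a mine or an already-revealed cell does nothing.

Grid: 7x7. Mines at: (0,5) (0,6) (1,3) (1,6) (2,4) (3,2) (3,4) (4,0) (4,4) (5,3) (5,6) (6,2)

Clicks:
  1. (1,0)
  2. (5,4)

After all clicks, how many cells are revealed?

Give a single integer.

Answer: 12

Derivation:
Click 1 (1,0) count=0: revealed 11 new [(0,0) (0,1) (0,2) (1,0) (1,1) (1,2) (2,0) (2,1) (2,2) (3,0) (3,1)] -> total=11
Click 2 (5,4) count=2: revealed 1 new [(5,4)] -> total=12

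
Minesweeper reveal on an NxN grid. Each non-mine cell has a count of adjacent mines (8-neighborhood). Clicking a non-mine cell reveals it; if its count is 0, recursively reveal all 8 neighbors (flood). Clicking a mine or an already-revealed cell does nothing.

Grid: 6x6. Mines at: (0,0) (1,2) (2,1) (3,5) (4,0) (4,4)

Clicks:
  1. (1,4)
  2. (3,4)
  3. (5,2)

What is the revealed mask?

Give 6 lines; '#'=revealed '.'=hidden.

Click 1 (1,4) count=0: revealed 9 new [(0,3) (0,4) (0,5) (1,3) (1,4) (1,5) (2,3) (2,4) (2,5)] -> total=9
Click 2 (3,4) count=2: revealed 1 new [(3,4)] -> total=10
Click 3 (5,2) count=0: revealed 9 new [(3,1) (3,2) (3,3) (4,1) (4,2) (4,3) (5,1) (5,2) (5,3)] -> total=19

Answer: ...###
...###
...###
.####.
.###..
.###..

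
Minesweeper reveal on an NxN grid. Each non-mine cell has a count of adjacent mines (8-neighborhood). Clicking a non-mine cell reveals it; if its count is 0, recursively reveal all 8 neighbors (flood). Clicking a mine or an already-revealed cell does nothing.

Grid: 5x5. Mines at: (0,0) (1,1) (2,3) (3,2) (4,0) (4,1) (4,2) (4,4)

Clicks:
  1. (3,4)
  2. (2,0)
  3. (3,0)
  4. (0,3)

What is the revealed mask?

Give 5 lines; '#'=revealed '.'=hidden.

Answer: ..###
..###
#....
#...#
.....

Derivation:
Click 1 (3,4) count=2: revealed 1 new [(3,4)] -> total=1
Click 2 (2,0) count=1: revealed 1 new [(2,0)] -> total=2
Click 3 (3,0) count=2: revealed 1 new [(3,0)] -> total=3
Click 4 (0,3) count=0: revealed 6 new [(0,2) (0,3) (0,4) (1,2) (1,3) (1,4)] -> total=9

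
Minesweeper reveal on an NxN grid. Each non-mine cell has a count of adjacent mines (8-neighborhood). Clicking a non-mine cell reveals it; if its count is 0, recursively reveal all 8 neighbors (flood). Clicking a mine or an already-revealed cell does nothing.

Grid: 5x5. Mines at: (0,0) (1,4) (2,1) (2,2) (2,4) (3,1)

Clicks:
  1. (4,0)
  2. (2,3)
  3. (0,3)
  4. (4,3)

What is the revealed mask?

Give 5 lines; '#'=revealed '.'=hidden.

Answer: ...#.
.....
...#.
..###
#.###

Derivation:
Click 1 (4,0) count=1: revealed 1 new [(4,0)] -> total=1
Click 2 (2,3) count=3: revealed 1 new [(2,3)] -> total=2
Click 3 (0,3) count=1: revealed 1 new [(0,3)] -> total=3
Click 4 (4,3) count=0: revealed 6 new [(3,2) (3,3) (3,4) (4,2) (4,3) (4,4)] -> total=9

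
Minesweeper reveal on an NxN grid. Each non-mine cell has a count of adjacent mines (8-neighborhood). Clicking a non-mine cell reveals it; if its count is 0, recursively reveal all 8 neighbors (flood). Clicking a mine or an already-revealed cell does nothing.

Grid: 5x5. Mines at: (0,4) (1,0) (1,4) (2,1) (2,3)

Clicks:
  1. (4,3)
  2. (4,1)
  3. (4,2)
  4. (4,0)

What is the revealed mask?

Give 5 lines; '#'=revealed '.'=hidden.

Click 1 (4,3) count=0: revealed 10 new [(3,0) (3,1) (3,2) (3,3) (3,4) (4,0) (4,1) (4,2) (4,3) (4,4)] -> total=10
Click 2 (4,1) count=0: revealed 0 new [(none)] -> total=10
Click 3 (4,2) count=0: revealed 0 new [(none)] -> total=10
Click 4 (4,0) count=0: revealed 0 new [(none)] -> total=10

Answer: .....
.....
.....
#####
#####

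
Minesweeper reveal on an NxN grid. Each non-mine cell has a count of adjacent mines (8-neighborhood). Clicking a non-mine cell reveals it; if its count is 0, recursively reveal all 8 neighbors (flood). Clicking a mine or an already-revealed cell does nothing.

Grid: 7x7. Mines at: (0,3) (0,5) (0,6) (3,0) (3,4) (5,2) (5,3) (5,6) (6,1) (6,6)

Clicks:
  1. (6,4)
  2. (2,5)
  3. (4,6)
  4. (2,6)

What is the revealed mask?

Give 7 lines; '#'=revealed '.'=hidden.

Answer: .......
.....##
.....##
.....##
.....##
.......
....#..

Derivation:
Click 1 (6,4) count=1: revealed 1 new [(6,4)] -> total=1
Click 2 (2,5) count=1: revealed 1 new [(2,5)] -> total=2
Click 3 (4,6) count=1: revealed 1 new [(4,6)] -> total=3
Click 4 (2,6) count=0: revealed 6 new [(1,5) (1,6) (2,6) (3,5) (3,6) (4,5)] -> total=9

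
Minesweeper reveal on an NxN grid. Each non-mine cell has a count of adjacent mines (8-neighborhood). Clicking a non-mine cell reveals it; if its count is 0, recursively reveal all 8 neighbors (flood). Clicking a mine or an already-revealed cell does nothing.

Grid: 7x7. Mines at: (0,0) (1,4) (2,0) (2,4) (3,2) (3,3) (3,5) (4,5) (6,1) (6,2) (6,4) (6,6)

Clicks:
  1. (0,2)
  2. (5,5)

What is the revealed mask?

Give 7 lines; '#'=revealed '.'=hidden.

Click 1 (0,2) count=0: revealed 9 new [(0,1) (0,2) (0,3) (1,1) (1,2) (1,3) (2,1) (2,2) (2,3)] -> total=9
Click 2 (5,5) count=3: revealed 1 new [(5,5)] -> total=10

Answer: .###...
.###...
.###...
.......
.......
.....#.
.......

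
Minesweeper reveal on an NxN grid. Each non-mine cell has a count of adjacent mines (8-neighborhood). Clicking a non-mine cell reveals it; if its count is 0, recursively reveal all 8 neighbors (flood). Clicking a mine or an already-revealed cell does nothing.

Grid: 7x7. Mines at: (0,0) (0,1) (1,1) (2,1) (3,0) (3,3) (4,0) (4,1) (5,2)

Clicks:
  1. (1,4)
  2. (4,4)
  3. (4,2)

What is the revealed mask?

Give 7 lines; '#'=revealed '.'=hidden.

Answer: ..#####
..#####
..#####
....###
..#####
...####
...####

Derivation:
Click 1 (1,4) count=0: revealed 30 new [(0,2) (0,3) (0,4) (0,5) (0,6) (1,2) (1,3) (1,4) (1,5) (1,6) (2,2) (2,3) (2,4) (2,5) (2,6) (3,4) (3,5) (3,6) (4,3) (4,4) (4,5) (4,6) (5,3) (5,4) (5,5) (5,6) (6,3) (6,4) (6,5) (6,6)] -> total=30
Click 2 (4,4) count=1: revealed 0 new [(none)] -> total=30
Click 3 (4,2) count=3: revealed 1 new [(4,2)] -> total=31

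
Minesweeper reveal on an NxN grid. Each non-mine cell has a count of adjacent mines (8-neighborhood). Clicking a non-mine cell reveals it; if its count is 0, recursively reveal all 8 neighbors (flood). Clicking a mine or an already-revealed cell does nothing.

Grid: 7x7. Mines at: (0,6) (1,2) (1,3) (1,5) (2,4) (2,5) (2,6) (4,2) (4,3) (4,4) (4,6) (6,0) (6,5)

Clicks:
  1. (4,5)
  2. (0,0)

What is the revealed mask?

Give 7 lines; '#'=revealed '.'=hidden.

Click 1 (4,5) count=2: revealed 1 new [(4,5)] -> total=1
Click 2 (0,0) count=0: revealed 12 new [(0,0) (0,1) (1,0) (1,1) (2,0) (2,1) (3,0) (3,1) (4,0) (4,1) (5,0) (5,1)] -> total=13

Answer: ##.....
##.....
##.....
##.....
##...#.
##.....
.......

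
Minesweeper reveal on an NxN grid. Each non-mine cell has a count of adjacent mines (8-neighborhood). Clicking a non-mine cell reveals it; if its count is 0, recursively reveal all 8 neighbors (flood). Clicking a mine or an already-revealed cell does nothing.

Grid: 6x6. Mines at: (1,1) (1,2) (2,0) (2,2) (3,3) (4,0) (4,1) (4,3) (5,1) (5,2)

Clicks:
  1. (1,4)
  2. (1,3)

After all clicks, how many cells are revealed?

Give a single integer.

Click 1 (1,4) count=0: revealed 15 new [(0,3) (0,4) (0,5) (1,3) (1,4) (1,5) (2,3) (2,4) (2,5) (3,4) (3,5) (4,4) (4,5) (5,4) (5,5)] -> total=15
Click 2 (1,3) count=2: revealed 0 new [(none)] -> total=15

Answer: 15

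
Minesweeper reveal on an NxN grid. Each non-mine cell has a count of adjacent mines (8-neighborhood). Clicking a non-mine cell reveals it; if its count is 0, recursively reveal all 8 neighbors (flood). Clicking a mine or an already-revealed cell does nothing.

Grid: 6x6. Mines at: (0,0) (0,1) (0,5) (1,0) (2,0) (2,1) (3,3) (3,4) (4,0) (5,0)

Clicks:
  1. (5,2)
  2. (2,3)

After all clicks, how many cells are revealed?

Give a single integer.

Answer: 11

Derivation:
Click 1 (5,2) count=0: revealed 10 new [(4,1) (4,2) (4,3) (4,4) (4,5) (5,1) (5,2) (5,3) (5,4) (5,5)] -> total=10
Click 2 (2,3) count=2: revealed 1 new [(2,3)] -> total=11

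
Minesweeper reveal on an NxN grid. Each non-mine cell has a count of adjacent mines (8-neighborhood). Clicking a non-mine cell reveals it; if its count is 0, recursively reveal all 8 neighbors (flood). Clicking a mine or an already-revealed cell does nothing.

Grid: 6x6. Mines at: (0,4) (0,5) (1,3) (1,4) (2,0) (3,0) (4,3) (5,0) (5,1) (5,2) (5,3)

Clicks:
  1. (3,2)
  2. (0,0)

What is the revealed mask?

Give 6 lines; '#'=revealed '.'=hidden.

Click 1 (3,2) count=1: revealed 1 new [(3,2)] -> total=1
Click 2 (0,0) count=0: revealed 6 new [(0,0) (0,1) (0,2) (1,0) (1,1) (1,2)] -> total=7

Answer: ###...
###...
......
..#...
......
......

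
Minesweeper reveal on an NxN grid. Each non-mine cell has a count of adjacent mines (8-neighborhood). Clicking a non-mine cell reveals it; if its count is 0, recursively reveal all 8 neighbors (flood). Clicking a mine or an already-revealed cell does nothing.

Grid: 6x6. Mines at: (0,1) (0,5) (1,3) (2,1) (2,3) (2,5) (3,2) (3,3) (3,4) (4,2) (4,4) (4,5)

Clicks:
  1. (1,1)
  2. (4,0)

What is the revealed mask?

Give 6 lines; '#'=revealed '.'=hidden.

Click 1 (1,1) count=2: revealed 1 new [(1,1)] -> total=1
Click 2 (4,0) count=0: revealed 6 new [(3,0) (3,1) (4,0) (4,1) (5,0) (5,1)] -> total=7

Answer: ......
.#....
......
##....
##....
##....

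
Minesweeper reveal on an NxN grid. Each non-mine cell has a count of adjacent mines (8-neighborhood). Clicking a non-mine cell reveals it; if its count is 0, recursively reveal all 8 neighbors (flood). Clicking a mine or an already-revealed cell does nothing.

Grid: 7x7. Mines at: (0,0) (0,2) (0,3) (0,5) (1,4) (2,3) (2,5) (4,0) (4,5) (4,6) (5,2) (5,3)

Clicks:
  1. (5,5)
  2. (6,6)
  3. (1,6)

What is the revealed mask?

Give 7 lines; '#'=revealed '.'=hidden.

Click 1 (5,5) count=2: revealed 1 new [(5,5)] -> total=1
Click 2 (6,6) count=0: revealed 5 new [(5,4) (5,6) (6,4) (6,5) (6,6)] -> total=6
Click 3 (1,6) count=2: revealed 1 new [(1,6)] -> total=7

Answer: .......
......#
.......
.......
.......
....###
....###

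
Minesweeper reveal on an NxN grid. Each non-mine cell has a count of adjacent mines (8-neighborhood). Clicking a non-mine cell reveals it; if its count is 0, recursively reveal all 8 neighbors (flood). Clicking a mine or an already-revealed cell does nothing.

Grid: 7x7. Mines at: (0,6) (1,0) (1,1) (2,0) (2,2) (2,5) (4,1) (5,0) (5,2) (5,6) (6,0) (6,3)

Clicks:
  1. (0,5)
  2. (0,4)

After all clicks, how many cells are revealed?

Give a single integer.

Answer: 8

Derivation:
Click 1 (0,5) count=1: revealed 1 new [(0,5)] -> total=1
Click 2 (0,4) count=0: revealed 7 new [(0,2) (0,3) (0,4) (1,2) (1,3) (1,4) (1,5)] -> total=8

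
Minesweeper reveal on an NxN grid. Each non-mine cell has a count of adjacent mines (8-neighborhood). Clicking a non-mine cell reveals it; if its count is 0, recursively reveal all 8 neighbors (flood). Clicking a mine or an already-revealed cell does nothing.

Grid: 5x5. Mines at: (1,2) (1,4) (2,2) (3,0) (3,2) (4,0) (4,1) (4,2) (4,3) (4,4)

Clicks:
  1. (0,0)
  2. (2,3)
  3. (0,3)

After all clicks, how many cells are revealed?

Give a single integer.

Answer: 8

Derivation:
Click 1 (0,0) count=0: revealed 6 new [(0,0) (0,1) (1,0) (1,1) (2,0) (2,1)] -> total=6
Click 2 (2,3) count=4: revealed 1 new [(2,3)] -> total=7
Click 3 (0,3) count=2: revealed 1 new [(0,3)] -> total=8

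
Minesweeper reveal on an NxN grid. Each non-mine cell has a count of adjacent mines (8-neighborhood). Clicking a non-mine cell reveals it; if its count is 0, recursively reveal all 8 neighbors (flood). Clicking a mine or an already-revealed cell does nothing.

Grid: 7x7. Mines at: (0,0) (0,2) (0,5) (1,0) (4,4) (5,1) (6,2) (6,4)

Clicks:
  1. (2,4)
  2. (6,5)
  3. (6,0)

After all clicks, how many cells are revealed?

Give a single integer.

Click 1 (2,4) count=0: revealed 30 new [(1,1) (1,2) (1,3) (1,4) (1,5) (1,6) (2,0) (2,1) (2,2) (2,3) (2,4) (2,5) (2,6) (3,0) (3,1) (3,2) (3,3) (3,4) (3,5) (3,6) (4,0) (4,1) (4,2) (4,3) (4,5) (4,6) (5,5) (5,6) (6,5) (6,6)] -> total=30
Click 2 (6,5) count=1: revealed 0 new [(none)] -> total=30
Click 3 (6,0) count=1: revealed 1 new [(6,0)] -> total=31

Answer: 31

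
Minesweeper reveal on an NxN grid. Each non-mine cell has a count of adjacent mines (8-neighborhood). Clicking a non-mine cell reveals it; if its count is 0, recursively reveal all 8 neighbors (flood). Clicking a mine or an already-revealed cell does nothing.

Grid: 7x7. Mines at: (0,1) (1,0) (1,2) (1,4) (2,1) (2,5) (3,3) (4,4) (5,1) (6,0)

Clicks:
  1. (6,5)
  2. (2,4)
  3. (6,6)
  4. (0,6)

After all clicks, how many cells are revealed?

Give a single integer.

Answer: 19

Derivation:
Click 1 (6,5) count=0: revealed 14 new [(3,5) (3,6) (4,5) (4,6) (5,2) (5,3) (5,4) (5,5) (5,6) (6,2) (6,3) (6,4) (6,5) (6,6)] -> total=14
Click 2 (2,4) count=3: revealed 1 new [(2,4)] -> total=15
Click 3 (6,6) count=0: revealed 0 new [(none)] -> total=15
Click 4 (0,6) count=0: revealed 4 new [(0,5) (0,6) (1,5) (1,6)] -> total=19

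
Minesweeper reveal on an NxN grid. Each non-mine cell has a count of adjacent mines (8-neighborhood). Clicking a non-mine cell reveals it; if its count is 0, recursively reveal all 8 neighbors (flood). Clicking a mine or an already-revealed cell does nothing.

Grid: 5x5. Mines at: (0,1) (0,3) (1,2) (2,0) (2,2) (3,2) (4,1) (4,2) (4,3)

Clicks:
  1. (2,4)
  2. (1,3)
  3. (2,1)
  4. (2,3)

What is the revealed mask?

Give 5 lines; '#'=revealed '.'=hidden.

Click 1 (2,4) count=0: revealed 6 new [(1,3) (1,4) (2,3) (2,4) (3,3) (3,4)] -> total=6
Click 2 (1,3) count=3: revealed 0 new [(none)] -> total=6
Click 3 (2,1) count=4: revealed 1 new [(2,1)] -> total=7
Click 4 (2,3) count=3: revealed 0 new [(none)] -> total=7

Answer: .....
...##
.#.##
...##
.....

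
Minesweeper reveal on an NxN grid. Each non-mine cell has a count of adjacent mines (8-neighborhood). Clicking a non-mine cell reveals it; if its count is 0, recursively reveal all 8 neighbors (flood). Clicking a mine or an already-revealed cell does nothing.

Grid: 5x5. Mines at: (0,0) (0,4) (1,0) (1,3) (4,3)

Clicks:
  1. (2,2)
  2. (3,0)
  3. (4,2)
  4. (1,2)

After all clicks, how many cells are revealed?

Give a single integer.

Answer: 10

Derivation:
Click 1 (2,2) count=1: revealed 1 new [(2,2)] -> total=1
Click 2 (3,0) count=0: revealed 8 new [(2,0) (2,1) (3,0) (3,1) (3,2) (4,0) (4,1) (4,2)] -> total=9
Click 3 (4,2) count=1: revealed 0 new [(none)] -> total=9
Click 4 (1,2) count=1: revealed 1 new [(1,2)] -> total=10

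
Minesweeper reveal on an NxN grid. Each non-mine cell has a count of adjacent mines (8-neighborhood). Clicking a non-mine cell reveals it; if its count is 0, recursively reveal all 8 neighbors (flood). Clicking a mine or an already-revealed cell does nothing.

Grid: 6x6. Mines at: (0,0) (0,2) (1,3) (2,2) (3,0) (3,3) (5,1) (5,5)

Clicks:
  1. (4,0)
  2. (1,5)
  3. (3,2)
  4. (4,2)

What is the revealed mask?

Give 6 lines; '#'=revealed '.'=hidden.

Click 1 (4,0) count=2: revealed 1 new [(4,0)] -> total=1
Click 2 (1,5) count=0: revealed 10 new [(0,4) (0,5) (1,4) (1,5) (2,4) (2,5) (3,4) (3,5) (4,4) (4,5)] -> total=11
Click 3 (3,2) count=2: revealed 1 new [(3,2)] -> total=12
Click 4 (4,2) count=2: revealed 1 new [(4,2)] -> total=13

Answer: ....##
....##
....##
..#.##
#.#.##
......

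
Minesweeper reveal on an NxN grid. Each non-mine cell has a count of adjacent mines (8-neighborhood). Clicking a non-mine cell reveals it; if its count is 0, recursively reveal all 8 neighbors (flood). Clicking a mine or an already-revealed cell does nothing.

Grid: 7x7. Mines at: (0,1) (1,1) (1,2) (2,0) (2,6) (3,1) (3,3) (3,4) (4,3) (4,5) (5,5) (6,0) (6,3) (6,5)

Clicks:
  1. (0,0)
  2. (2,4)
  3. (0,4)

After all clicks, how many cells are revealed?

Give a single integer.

Answer: 12

Derivation:
Click 1 (0,0) count=2: revealed 1 new [(0,0)] -> total=1
Click 2 (2,4) count=2: revealed 1 new [(2,4)] -> total=2
Click 3 (0,4) count=0: revealed 10 new [(0,3) (0,4) (0,5) (0,6) (1,3) (1,4) (1,5) (1,6) (2,3) (2,5)] -> total=12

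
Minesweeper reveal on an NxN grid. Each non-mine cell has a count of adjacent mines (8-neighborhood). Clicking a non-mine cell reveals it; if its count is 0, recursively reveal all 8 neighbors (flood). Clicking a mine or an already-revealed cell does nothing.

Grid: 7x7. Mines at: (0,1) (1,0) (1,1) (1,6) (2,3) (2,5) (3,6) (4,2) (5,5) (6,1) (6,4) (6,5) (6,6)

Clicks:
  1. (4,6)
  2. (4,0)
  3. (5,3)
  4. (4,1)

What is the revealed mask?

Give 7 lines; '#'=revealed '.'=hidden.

Click 1 (4,6) count=2: revealed 1 new [(4,6)] -> total=1
Click 2 (4,0) count=0: revealed 8 new [(2,0) (2,1) (3,0) (3,1) (4,0) (4,1) (5,0) (5,1)] -> total=9
Click 3 (5,3) count=2: revealed 1 new [(5,3)] -> total=10
Click 4 (4,1) count=1: revealed 0 new [(none)] -> total=10

Answer: .......
.......
##.....
##.....
##....#
##.#...
.......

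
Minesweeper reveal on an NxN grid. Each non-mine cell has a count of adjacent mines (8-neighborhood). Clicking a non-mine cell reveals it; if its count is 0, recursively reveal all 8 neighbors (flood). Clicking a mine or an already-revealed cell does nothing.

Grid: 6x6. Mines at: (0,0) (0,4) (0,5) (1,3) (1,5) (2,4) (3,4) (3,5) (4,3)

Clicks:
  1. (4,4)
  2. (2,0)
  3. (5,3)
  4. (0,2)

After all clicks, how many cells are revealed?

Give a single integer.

Answer: 18

Derivation:
Click 1 (4,4) count=3: revealed 1 new [(4,4)] -> total=1
Click 2 (2,0) count=0: revealed 15 new [(1,0) (1,1) (1,2) (2,0) (2,1) (2,2) (3,0) (3,1) (3,2) (4,0) (4,1) (4,2) (5,0) (5,1) (5,2)] -> total=16
Click 3 (5,3) count=1: revealed 1 new [(5,3)] -> total=17
Click 4 (0,2) count=1: revealed 1 new [(0,2)] -> total=18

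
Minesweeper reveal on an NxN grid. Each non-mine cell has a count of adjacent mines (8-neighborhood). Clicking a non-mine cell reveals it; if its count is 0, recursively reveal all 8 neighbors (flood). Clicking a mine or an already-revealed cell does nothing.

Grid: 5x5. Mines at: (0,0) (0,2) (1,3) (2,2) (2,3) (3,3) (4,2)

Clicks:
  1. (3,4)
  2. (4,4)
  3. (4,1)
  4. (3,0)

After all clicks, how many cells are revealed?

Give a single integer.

Answer: 10

Derivation:
Click 1 (3,4) count=2: revealed 1 new [(3,4)] -> total=1
Click 2 (4,4) count=1: revealed 1 new [(4,4)] -> total=2
Click 3 (4,1) count=1: revealed 1 new [(4,1)] -> total=3
Click 4 (3,0) count=0: revealed 7 new [(1,0) (1,1) (2,0) (2,1) (3,0) (3,1) (4,0)] -> total=10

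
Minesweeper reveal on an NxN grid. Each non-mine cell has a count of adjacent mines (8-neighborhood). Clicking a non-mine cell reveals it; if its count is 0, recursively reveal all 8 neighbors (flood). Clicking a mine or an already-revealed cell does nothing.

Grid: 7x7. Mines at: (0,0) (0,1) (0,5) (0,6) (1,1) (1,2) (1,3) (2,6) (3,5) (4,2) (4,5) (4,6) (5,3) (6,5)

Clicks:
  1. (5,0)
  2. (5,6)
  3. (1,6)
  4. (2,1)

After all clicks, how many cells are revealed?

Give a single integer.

Answer: 14

Derivation:
Click 1 (5,0) count=0: revealed 12 new [(2,0) (2,1) (3,0) (3,1) (4,0) (4,1) (5,0) (5,1) (5,2) (6,0) (6,1) (6,2)] -> total=12
Click 2 (5,6) count=3: revealed 1 new [(5,6)] -> total=13
Click 3 (1,6) count=3: revealed 1 new [(1,6)] -> total=14
Click 4 (2,1) count=2: revealed 0 new [(none)] -> total=14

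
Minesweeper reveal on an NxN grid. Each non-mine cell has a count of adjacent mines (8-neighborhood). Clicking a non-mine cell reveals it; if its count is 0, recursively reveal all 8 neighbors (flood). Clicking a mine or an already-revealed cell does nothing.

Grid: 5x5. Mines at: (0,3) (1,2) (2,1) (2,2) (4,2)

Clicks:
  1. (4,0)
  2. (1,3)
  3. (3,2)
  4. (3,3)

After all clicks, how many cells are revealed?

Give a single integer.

Click 1 (4,0) count=0: revealed 4 new [(3,0) (3,1) (4,0) (4,1)] -> total=4
Click 2 (1,3) count=3: revealed 1 new [(1,3)] -> total=5
Click 3 (3,2) count=3: revealed 1 new [(3,2)] -> total=6
Click 4 (3,3) count=2: revealed 1 new [(3,3)] -> total=7

Answer: 7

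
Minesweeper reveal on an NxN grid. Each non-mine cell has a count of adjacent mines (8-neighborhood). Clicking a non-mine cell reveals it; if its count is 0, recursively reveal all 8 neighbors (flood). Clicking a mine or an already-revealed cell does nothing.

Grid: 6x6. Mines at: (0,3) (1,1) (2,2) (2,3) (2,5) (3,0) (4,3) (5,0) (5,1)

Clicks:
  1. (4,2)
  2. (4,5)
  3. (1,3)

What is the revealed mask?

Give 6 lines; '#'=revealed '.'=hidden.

Click 1 (4,2) count=2: revealed 1 new [(4,2)] -> total=1
Click 2 (4,5) count=0: revealed 6 new [(3,4) (3,5) (4,4) (4,5) (5,4) (5,5)] -> total=7
Click 3 (1,3) count=3: revealed 1 new [(1,3)] -> total=8

Answer: ......
...#..
......
....##
..#.##
....##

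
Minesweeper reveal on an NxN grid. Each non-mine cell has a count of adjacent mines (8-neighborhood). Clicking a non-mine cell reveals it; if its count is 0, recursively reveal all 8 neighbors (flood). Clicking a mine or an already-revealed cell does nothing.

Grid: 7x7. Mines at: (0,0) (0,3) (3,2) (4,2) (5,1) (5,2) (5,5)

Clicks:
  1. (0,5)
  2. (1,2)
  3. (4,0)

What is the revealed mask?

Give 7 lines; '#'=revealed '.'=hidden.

Answer: ....###
..#####
...####
...####
#..####
.......
.......

Derivation:
Click 1 (0,5) count=0: revealed 19 new [(0,4) (0,5) (0,6) (1,3) (1,4) (1,5) (1,6) (2,3) (2,4) (2,5) (2,6) (3,3) (3,4) (3,5) (3,6) (4,3) (4,4) (4,5) (4,6)] -> total=19
Click 2 (1,2) count=1: revealed 1 new [(1,2)] -> total=20
Click 3 (4,0) count=1: revealed 1 new [(4,0)] -> total=21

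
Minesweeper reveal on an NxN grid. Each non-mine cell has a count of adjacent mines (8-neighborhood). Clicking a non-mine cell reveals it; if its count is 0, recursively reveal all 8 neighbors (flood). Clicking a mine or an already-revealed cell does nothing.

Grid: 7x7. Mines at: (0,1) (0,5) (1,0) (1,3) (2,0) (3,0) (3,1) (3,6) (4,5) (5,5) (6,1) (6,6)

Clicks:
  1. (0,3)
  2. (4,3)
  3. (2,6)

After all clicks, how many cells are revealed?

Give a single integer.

Click 1 (0,3) count=1: revealed 1 new [(0,3)] -> total=1
Click 2 (4,3) count=0: revealed 15 new [(2,2) (2,3) (2,4) (3,2) (3,3) (3,4) (4,2) (4,3) (4,4) (5,2) (5,3) (5,4) (6,2) (6,3) (6,4)] -> total=16
Click 3 (2,6) count=1: revealed 1 new [(2,6)] -> total=17

Answer: 17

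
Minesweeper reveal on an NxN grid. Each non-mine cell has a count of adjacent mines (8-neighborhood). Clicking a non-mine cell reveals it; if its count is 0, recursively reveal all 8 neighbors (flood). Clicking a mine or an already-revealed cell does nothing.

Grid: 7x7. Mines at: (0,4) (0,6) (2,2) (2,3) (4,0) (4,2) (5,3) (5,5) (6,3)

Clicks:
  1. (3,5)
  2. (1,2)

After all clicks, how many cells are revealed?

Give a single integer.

Click 1 (3,5) count=0: revealed 12 new [(1,4) (1,5) (1,6) (2,4) (2,5) (2,6) (3,4) (3,5) (3,6) (4,4) (4,5) (4,6)] -> total=12
Click 2 (1,2) count=2: revealed 1 new [(1,2)] -> total=13

Answer: 13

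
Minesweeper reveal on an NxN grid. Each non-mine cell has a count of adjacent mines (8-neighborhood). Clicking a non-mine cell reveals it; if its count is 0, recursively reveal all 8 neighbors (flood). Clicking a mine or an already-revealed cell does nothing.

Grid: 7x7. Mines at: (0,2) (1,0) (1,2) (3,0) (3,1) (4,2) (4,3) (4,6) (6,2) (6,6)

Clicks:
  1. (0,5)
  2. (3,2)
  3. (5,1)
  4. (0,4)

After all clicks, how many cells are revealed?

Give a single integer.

Click 1 (0,5) count=0: revealed 16 new [(0,3) (0,4) (0,5) (0,6) (1,3) (1,4) (1,5) (1,6) (2,3) (2,4) (2,5) (2,6) (3,3) (3,4) (3,5) (3,6)] -> total=16
Click 2 (3,2) count=3: revealed 1 new [(3,2)] -> total=17
Click 3 (5,1) count=2: revealed 1 new [(5,1)] -> total=18
Click 4 (0,4) count=0: revealed 0 new [(none)] -> total=18

Answer: 18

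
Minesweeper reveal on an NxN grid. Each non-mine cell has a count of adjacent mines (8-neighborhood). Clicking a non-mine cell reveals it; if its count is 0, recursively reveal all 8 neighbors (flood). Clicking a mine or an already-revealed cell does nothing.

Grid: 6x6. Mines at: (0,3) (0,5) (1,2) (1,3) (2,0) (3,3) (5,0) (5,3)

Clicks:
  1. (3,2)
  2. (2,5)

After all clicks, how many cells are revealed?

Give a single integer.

Click 1 (3,2) count=1: revealed 1 new [(3,2)] -> total=1
Click 2 (2,5) count=0: revealed 10 new [(1,4) (1,5) (2,4) (2,5) (3,4) (3,5) (4,4) (4,5) (5,4) (5,5)] -> total=11

Answer: 11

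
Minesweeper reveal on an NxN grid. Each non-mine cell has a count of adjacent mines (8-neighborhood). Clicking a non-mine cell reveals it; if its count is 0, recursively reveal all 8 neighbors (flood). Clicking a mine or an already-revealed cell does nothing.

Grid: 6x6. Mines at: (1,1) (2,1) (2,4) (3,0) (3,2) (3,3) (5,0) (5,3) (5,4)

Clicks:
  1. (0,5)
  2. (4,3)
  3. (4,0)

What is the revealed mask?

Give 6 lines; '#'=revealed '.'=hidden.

Click 1 (0,5) count=0: revealed 8 new [(0,2) (0,3) (0,4) (0,5) (1,2) (1,3) (1,4) (1,5)] -> total=8
Click 2 (4,3) count=4: revealed 1 new [(4,3)] -> total=9
Click 3 (4,0) count=2: revealed 1 new [(4,0)] -> total=10

Answer: ..####
..####
......
......
#..#..
......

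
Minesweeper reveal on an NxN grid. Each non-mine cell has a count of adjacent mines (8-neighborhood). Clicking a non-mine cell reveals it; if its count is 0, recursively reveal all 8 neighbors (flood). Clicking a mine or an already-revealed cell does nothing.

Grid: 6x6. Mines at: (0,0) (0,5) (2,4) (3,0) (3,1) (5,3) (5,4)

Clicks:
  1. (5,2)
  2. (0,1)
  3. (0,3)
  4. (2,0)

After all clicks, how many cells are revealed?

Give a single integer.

Answer: 13

Derivation:
Click 1 (5,2) count=1: revealed 1 new [(5,2)] -> total=1
Click 2 (0,1) count=1: revealed 1 new [(0,1)] -> total=2
Click 3 (0,3) count=0: revealed 10 new [(0,2) (0,3) (0,4) (1,1) (1,2) (1,3) (1,4) (2,1) (2,2) (2,3)] -> total=12
Click 4 (2,0) count=2: revealed 1 new [(2,0)] -> total=13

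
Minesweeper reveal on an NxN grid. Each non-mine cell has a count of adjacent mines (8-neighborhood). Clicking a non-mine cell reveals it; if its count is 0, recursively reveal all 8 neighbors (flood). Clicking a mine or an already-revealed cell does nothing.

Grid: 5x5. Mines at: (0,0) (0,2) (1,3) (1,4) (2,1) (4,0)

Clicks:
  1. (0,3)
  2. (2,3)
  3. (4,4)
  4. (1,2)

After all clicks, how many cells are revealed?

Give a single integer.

Click 1 (0,3) count=3: revealed 1 new [(0,3)] -> total=1
Click 2 (2,3) count=2: revealed 1 new [(2,3)] -> total=2
Click 3 (4,4) count=0: revealed 10 new [(2,2) (2,4) (3,1) (3,2) (3,3) (3,4) (4,1) (4,2) (4,3) (4,4)] -> total=12
Click 4 (1,2) count=3: revealed 1 new [(1,2)] -> total=13

Answer: 13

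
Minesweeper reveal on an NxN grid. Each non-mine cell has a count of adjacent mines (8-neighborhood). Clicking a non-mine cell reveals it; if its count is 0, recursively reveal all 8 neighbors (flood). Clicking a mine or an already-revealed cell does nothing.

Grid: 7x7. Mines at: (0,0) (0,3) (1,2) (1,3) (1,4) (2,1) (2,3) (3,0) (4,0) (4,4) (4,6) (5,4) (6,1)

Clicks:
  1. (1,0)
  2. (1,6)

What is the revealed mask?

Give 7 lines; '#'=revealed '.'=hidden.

Click 1 (1,0) count=2: revealed 1 new [(1,0)] -> total=1
Click 2 (1,6) count=0: revealed 8 new [(0,5) (0,6) (1,5) (1,6) (2,5) (2,6) (3,5) (3,6)] -> total=9

Answer: .....##
#....##
.....##
.....##
.......
.......
.......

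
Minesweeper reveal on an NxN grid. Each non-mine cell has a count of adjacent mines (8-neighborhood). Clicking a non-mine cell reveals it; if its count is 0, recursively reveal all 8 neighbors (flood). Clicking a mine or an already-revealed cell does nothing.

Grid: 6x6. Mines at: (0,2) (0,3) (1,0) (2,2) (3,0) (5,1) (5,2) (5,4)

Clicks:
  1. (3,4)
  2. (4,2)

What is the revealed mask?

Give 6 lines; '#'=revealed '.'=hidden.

Answer: ....##
...###
...###
...###
..####
......

Derivation:
Click 1 (3,4) count=0: revealed 14 new [(0,4) (0,5) (1,3) (1,4) (1,5) (2,3) (2,4) (2,5) (3,3) (3,4) (3,5) (4,3) (4,4) (4,5)] -> total=14
Click 2 (4,2) count=2: revealed 1 new [(4,2)] -> total=15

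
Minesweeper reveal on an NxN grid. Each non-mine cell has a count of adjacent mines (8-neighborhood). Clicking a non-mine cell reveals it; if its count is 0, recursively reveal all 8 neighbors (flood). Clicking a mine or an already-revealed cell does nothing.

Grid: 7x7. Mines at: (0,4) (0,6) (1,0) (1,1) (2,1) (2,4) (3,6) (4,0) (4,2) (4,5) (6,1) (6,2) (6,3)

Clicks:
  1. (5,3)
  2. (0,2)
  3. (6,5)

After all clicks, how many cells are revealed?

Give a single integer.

Answer: 8

Derivation:
Click 1 (5,3) count=3: revealed 1 new [(5,3)] -> total=1
Click 2 (0,2) count=1: revealed 1 new [(0,2)] -> total=2
Click 3 (6,5) count=0: revealed 6 new [(5,4) (5,5) (5,6) (6,4) (6,5) (6,6)] -> total=8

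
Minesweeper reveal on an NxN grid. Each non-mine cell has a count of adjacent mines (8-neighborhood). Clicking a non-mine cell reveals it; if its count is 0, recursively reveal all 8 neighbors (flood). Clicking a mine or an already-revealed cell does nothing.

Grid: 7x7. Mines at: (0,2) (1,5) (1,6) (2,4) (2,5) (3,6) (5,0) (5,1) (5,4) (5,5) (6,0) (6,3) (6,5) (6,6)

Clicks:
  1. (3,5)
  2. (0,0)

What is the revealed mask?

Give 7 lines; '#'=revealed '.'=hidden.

Click 1 (3,5) count=3: revealed 1 new [(3,5)] -> total=1
Click 2 (0,0) count=0: revealed 18 new [(0,0) (0,1) (1,0) (1,1) (1,2) (1,3) (2,0) (2,1) (2,2) (2,3) (3,0) (3,1) (3,2) (3,3) (4,0) (4,1) (4,2) (4,3)] -> total=19

Answer: ##.....
####...
####...
####.#.
####...
.......
.......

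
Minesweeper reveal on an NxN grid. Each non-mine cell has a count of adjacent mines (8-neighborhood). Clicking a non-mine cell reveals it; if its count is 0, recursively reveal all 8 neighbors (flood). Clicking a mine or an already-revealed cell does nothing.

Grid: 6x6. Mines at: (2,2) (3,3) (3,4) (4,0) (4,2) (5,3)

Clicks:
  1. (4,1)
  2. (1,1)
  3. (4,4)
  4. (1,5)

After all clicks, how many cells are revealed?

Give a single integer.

Answer: 21

Derivation:
Click 1 (4,1) count=2: revealed 1 new [(4,1)] -> total=1
Click 2 (1,1) count=1: revealed 1 new [(1,1)] -> total=2
Click 3 (4,4) count=3: revealed 1 new [(4,4)] -> total=3
Click 4 (1,5) count=0: revealed 18 new [(0,0) (0,1) (0,2) (0,3) (0,4) (0,5) (1,0) (1,2) (1,3) (1,4) (1,5) (2,0) (2,1) (2,3) (2,4) (2,5) (3,0) (3,1)] -> total=21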